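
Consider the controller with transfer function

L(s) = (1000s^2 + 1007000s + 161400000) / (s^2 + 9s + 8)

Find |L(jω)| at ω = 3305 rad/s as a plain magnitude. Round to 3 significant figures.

Substitute s = j3305:
Numerator: 1000(j3305)^2 + 1007000(j3305) + 161400000 = -10761625000 + j3328135000
Denominator: (j3305)^2 + 9(j3305) + 8 = -10923017 + j29745
|N| = √(10761625000² + 3328135000²) ≈ 1.1265e+10, ∠N ≈ 162.82°
|D| = √(10923017² + 29745²) ≈ 1.0923e+07, ∠D ≈ 179.84°
|L| = 1.1265e+10 / 1.0923e+07 ≈ 1031.3

1.03e+03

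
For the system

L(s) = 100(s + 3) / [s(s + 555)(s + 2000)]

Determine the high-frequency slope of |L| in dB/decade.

-40 dB/decade

Each pole contributes −20 dB/decade at high frequency; each zero contributes +20 dB/decade.
Net: 1 zero(s) − 3 pole(s) → -40 dB/decade.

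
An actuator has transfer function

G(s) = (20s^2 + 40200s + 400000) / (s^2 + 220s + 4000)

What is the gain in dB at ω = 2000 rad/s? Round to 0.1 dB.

29.0 dB

Substitute s = j2000:
Numerator: 20(j2000)^2 + 40200(j2000) + 400000 = -79600000 + j80400000
Denominator: (j2000)^2 + 220(j2000) + 4000 = -3996000 + j440000
|N| = √(79600000² + 80400000²) ≈ 1.1314e+08, ∠N ≈ 134.71°
|D| = √(3996000² + 440000²) ≈ 4.0202e+06, ∠D ≈ 173.72°
|G| = 1.1314e+08 / 4.0202e+06 ≈ 28.143
Gain = 20 log₁₀(28.143) ≈ 28.99 dB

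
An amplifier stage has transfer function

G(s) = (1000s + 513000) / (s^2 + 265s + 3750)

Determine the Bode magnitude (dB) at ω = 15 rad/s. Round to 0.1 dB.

Substitute s = j15:
Numerator: 1000(j15) + 513000 = 513000 + j15000
Denominator: (j15)^2 + 265(j15) + 3750 = 3525 + j3975
|N| = √(513000² + 15000²) ≈ 5.1322e+05, ∠N ≈ 1.67°
|D| = √(3525² + 3975²) ≈ 5312.8, ∠D ≈ 48.43°
|G| = 5.1322e+05 / 5312.8 ≈ 96.601
Gain = 20 log₁₀(96.601) ≈ 39.70 dB

39.7 dB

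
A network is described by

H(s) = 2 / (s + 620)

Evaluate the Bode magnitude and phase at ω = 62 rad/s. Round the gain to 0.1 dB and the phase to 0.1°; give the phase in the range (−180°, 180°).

Substitute s = j62:
Numerator: 2 = 2 + j0
Denominator: (j62) + 620 = 620 + j62
|N| = √(2² + 0²) ≈ 2, ∠N ≈ 0.00°
|D| = √(620² + 62²) ≈ 623.09, ∠D ≈ 5.71°
|H| = 2 / 623.09 ≈ 0.0032098
Gain = 20 log₁₀(0.0032098) ≈ -49.87 dB
∠H = 0.00° − 5.71° = -5.71°

-49.9 dB, -5.7°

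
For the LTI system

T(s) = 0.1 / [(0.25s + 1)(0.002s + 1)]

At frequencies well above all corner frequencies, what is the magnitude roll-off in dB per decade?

-40 dB/decade

Each pole contributes −20 dB/decade at high frequency; each zero contributes +20 dB/decade.
Net: 0 zero(s) − 2 pole(s) → -40 dB/decade.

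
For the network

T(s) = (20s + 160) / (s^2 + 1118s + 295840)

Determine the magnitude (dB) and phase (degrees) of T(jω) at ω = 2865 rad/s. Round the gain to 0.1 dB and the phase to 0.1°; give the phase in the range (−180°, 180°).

Substitute s = j2865:
Numerator: 20(j2865) + 160 = 160 + j57300
Denominator: (j2865)^2 + 1118(j2865) + 295840 = -7912385 + j3203070
|N| = √(160² + 57300²) ≈ 57300, ∠N ≈ 89.84°
|D| = √(7912385² + 3203070²) ≈ 8.5361e+06, ∠D ≈ 157.96°
|T| = 57300 / 8.5361e+06 ≈ 0.0067127
Gain = 20 log₁₀(0.0067127) ≈ -43.46 dB
∠T = 89.84° − 157.96° = -68.12°

-43.5 dB, -68.1°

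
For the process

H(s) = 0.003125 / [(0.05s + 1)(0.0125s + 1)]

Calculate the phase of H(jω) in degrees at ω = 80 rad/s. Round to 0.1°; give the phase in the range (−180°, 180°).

-121.0°

At ω = 80 rad/s:
pole (1 + j80·0.05) = 1 + j4 → |·| ≈ 4.1231, ∠ ≈ 75.96°
pole (1 + j80·0.0125) = 1 + j1 → |·| ≈ 1.4142, ∠ ≈ 45.00°
∠H = (0°) − (75.96° + 45.00°) = -120.96°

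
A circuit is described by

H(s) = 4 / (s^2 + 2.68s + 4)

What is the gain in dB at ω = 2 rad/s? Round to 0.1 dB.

At s = jω = j2:
quadratic: (j2)² + 2.68·j2 + 4 = 0 + j5.36 → |·| ≈ 5.36, ∠ ≈ 90.00°
|H| = 4 / 5.36 ≈ 0.74627
Gain = 20 log₁₀(0.74627) ≈ -2.54 dB

-2.5 dB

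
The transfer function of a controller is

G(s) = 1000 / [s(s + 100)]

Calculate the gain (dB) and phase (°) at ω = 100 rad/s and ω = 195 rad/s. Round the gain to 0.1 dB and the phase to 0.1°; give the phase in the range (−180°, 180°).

ω = 100: -23.0 dB, -135.0°; ω = 195: -32.6 dB, -152.9°

At s = jω = j100:
pole (s+100): 100 + j100 → |·| = √(100²+100²) = √20000 ≈ 141.42, ∠ = arctan(100/100) ≈ 45.00°
pole at origin: |s| = 100, ∠ = 90.00° (in denominator)
|G| = 1000 / 14142 ≈ 0.070711
Gain = 20 log₁₀(0.070711) ≈ -23.01 dB
∠G = 0.00° − 135.00° = -135.00°

At s = jω = j195:
pole (s+100): 100 + j195 → |·| = √(100²+195²) = √48025 ≈ 219.15, ∠ = arctan(195/100) ≈ 62.85°
pole at origin: |s| = 195, ∠ = 90.00° (in denominator)
|G| = 1000 / 42734 ≈ 0.023401
Gain = 20 log₁₀(0.023401) ≈ -32.62 dB
∠G = 0.00° − 152.85° = -152.85°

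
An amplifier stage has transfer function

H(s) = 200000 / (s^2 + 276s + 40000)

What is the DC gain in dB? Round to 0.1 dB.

H(0) = 200000 / 40000 = 5
20 log₁₀(5) ≈ 13.98 dB

14.0 dB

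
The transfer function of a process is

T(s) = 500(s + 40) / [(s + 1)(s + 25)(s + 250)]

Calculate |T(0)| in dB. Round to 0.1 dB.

10.1 dB

T(0) = 500·40 / (1·25·250) = 3.2
20 log₁₀(3.2) ≈ 10.10 dB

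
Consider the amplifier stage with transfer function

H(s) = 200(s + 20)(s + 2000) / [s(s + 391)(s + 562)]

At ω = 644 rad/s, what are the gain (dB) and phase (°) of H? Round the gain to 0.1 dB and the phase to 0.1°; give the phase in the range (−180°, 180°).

At s = jω = j644:
zero (s+20): 20 + j644 → |·| = √(20²+644²) = √415136 ≈ 644.31, ∠ = arctan(644/20) ≈ 88.22°
zero (s+2000): 2000 + j644 → |·| = √(2000²+644²) = √4414736 ≈ 2101.1, ∠ = arctan(644/2000) ≈ 17.85°
pole (s+391): 391 + j644 → |·| = √(391²+644²) = √567617 ≈ 753.4, ∠ = arctan(644/391) ≈ 58.74°
pole (s+562): 562 + j644 → |·| = √(562²+644²) = √730580 ≈ 854.74, ∠ = arctan(644/562) ≈ 48.89°
pole at origin: |s| = 644, ∠ = 90.00° (in denominator)
|H| = 200 · 1.3538e+06 / 4.1471e+08 ≈ 0.65289
Gain = 20 log₁₀(0.65289) ≈ -3.70 dB
∠H = 106.07° − 197.63° = -91.56°

-3.7 dB, -91.6°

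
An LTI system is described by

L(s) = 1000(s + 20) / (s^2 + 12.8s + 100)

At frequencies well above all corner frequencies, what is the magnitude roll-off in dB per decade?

Each pole contributes −20 dB/decade at high frequency; each zero contributes +20 dB/decade.
Net: 1 zero(s) − 2 pole(s) → -20 dB/decade.

-20 dB/decade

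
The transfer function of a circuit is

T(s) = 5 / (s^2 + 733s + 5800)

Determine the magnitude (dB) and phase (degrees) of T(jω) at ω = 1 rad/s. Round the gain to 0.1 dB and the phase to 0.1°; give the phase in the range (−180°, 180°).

Substitute s = j1:
Numerator: 5 = 5 + j0
Denominator: (j1)^2 + 733(j1) + 5800 = 5799 + j733
|N| = √(5² + 0²) ≈ 5, ∠N ≈ 0.00°
|D| = √(5799² + 733²) ≈ 5845.1, ∠D ≈ 7.20°
|T| = 5 / 5845.1 ≈ 0.00085542
Gain = 20 log₁₀(0.00085542) ≈ -61.36 dB
∠T = 0.00° − 7.20° = -7.20°

-61.4 dB, -7.2°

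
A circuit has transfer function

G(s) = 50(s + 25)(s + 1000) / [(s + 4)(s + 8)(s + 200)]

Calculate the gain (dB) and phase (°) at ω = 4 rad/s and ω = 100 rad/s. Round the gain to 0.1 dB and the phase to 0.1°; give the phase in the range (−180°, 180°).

At s = jω = j4:
zero (s+25): 25 + j4 → |·| = √(25²+4²) = √641 ≈ 25.318, ∠ = arctan(4/25) ≈ 9.09°
zero (s+1000): 1000 + j4 → |·| = √(1000²+4²) = √1000016 ≈ 1000, ∠ = arctan(4/1000) ≈ 0.23°
pole (s+4): 4 + j4 → |·| = √(4²+4²) = √32 ≈ 5.6569, ∠ = arctan(4/4) ≈ 45.00°
pole (s+8): 8 + j4 → |·| = √(8²+4²) = √80 ≈ 8.9443, ∠ = arctan(4/8) ≈ 26.57°
pole (s+200): 200 + j4 → |·| = √(200²+4²) = √40016 ≈ 200.04, ∠ = arctan(4/200) ≈ 1.15°
|G| = 50 · 25318 / 10121 ≈ 125.08
Gain = 20 log₁₀(125.08) ≈ 41.94 dB
∠G = 9.32° − 72.72° = -63.40°

At s = jω = j100:
zero (s+25): 25 + j100 → |·| = √(25²+100²) = √10625 ≈ 103.08, ∠ = arctan(100/25) ≈ 75.96°
zero (s+1000): 1000 + j100 → |·| = √(1000²+100²) = √1010000 ≈ 1005, ∠ = arctan(100/1000) ≈ 5.71°
pole (s+4): 4 + j100 → |·| = √(4²+100²) = √10016 ≈ 100.08, ∠ = arctan(100/4) ≈ 87.71°
pole (s+8): 8 + j100 → |·| = √(8²+100²) = √10064 ≈ 100.32, ∠ = arctan(100/8) ≈ 85.43°
pole (s+200): 200 + j100 → |·| = √(200²+100²) = √50000 ≈ 223.61, ∠ = arctan(100/200) ≈ 26.57°
|G| = 50 · 1.036e+05 / 2.2451e+06 ≈ 2.3072
Gain = 20 log₁₀(2.3072) ≈ 7.26 dB
∠G = 81.67° − 199.71° = -118.04°

ω = 4: 41.9 dB, -63.4°; ω = 100: 7.3 dB, -118.0°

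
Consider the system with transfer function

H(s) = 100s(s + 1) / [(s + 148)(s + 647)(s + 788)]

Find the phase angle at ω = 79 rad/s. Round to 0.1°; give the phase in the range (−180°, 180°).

At s = jω = j79:
zero (s+1): 1 + j79 → |·| = √(1²+79²) = √6242 ≈ 79.006, ∠ = arctan(79/1) ≈ 89.27°
zero at origin: s = j79 → |·| = 79, ∠ = 90.00°
pole (s+148): 148 + j79 → |·| = √(148²+79²) = √28145 ≈ 167.76, ∠ = arctan(79/148) ≈ 28.09°
pole (s+647): 647 + j79 → |·| = √(647²+79²) = √424850 ≈ 651.81, ∠ = arctan(79/647) ≈ 6.96°
pole (s+788): 788 + j79 → |·| = √(788²+79²) = √627185 ≈ 791.95, ∠ = arctan(79/788) ≈ 5.72°
∠H = 179.27° − 40.77° = 138.50°

138.5°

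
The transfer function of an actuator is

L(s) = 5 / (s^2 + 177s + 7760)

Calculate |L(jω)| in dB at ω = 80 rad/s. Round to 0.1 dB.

-69.1 dB

Substitute s = j80:
Numerator: 5 = 5 + j0
Denominator: (j80)^2 + 177(j80) + 7760 = 1360 + j14160
|N| = √(5² + 0²) ≈ 5, ∠N ≈ 0.00°
|D| = √(1360² + 14160²) ≈ 14225, ∠D ≈ 84.51°
|L| = 5 / 14225 ≈ 0.00035149
Gain = 20 log₁₀(0.00035149) ≈ -69.08 dB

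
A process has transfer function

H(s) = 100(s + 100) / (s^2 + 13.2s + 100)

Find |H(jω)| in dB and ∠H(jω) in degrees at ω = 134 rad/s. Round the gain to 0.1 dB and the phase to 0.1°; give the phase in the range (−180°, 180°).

-0.6 dB, -121.1°

At s = jω = j134:
zero (s+100): 100 + j134 → |·| = √(100²+134²) = √27956 ≈ 167.2, ∠ = arctan(134/100) ≈ 53.27°
quadratic: (j134)² + 13.2·j134 + 100 = -17856 + j1768.8 → |·| ≈ 17943, ∠ ≈ 174.34°
|H| = 100 · 167.2 / 17943 ≈ 0.93184
Gain = 20 log₁₀(0.93184) ≈ -0.61 dB
∠H = 53.27° − 174.34° = -121.07°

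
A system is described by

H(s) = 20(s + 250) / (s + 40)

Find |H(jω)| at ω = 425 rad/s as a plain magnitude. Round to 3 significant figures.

23.1

At s = jω = j425:
zero (s+250): 250 + j425 → |·| = √(250²+425²) = √243125 ≈ 493.08, ∠ = arctan(425/250) ≈ 59.53°
pole (s+40): 40 + j425 → |·| = √(40²+425²) = √182225 ≈ 426.88, ∠ = arctan(425/40) ≈ 84.62°
|H| = 20 · 493.08 / 426.88 ≈ 23.102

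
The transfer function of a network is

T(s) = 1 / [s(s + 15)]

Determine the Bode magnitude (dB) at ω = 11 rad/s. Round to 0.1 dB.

-46.2 dB

At s = jω = j11:
pole (s+15): 15 + j11 → |·| = √(15²+11²) = √346 ≈ 18.601, ∠ = arctan(11/15) ≈ 36.25°
pole at origin: |s| = 11, ∠ = 90.00° (in denominator)
|T| = 1 / 204.61 ≈ 0.0048873
Gain = 20 log₁₀(0.0048873) ≈ -46.22 dB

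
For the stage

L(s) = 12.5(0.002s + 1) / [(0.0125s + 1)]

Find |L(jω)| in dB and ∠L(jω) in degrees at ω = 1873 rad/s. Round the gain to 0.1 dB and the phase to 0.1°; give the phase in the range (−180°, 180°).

6.3 dB, -12.5°

At ω = 1873 rad/s:
zero (1 + j1873·0.002) = 1 + j3.746 → |·| ≈ 3.8772, ∠ ≈ 75.05°
pole (1 + j1873·0.0125) = 1 + j23.4125 → |·| ≈ 23.434, ∠ ≈ 87.55°
|L| = 12.5 · 3.8772 / (23.434) ≈ 2.0681
Gain = 20 log₁₀(2.0681) ≈ 6.31 dB
∠L = (75.05°) − (87.55°) = -12.50°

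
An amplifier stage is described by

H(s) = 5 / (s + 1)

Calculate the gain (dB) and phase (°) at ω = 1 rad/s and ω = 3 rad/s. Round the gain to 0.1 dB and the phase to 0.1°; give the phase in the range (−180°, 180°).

At s = jω = j1:
pole (s+1): 1 + j1 → |·| = √(1²+1²) = √2 ≈ 1.4142, ∠ = arctan(1/1) ≈ 45.00°
|H| = 5 / 1.4142 ≈ 3.5356
Gain = 20 log₁₀(3.5356) ≈ 10.97 dB
∠H = 0.00° − 45.00° = -45.00°

At s = jω = j3:
pole (s+1): 1 + j3 → |·| = √(1²+3²) = √10 ≈ 3.1623, ∠ = arctan(3/1) ≈ 71.57°
|H| = 5 / 3.1623 ≈ 1.5811
Gain = 20 log₁₀(1.5811) ≈ 3.98 dB
∠H = 0.00° − 71.57° = -71.57°

ω = 1: 11.0 dB, -45.0°; ω = 3: 4.0 dB, -71.6°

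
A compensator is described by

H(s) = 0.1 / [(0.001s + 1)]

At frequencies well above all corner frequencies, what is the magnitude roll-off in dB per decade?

-20 dB/decade

Each pole contributes −20 dB/decade at high frequency; each zero contributes +20 dB/decade.
Net: 0 zero(s) − 1 pole(s) → -20 dB/decade.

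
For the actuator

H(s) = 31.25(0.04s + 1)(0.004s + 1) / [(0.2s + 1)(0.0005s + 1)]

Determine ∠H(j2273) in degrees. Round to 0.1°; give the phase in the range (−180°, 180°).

At ω = 2273 rad/s:
zero (1 + j2273·0.04) = 1 + j90.92 → |·| ≈ 90.925, ∠ ≈ 89.37°
zero (1 + j2273·0.004) = 1 + j9.092 → |·| ≈ 9.1468, ∠ ≈ 83.72°
pole (1 + j2273·0.2) = 1 + j454.6 → |·| ≈ 454.6, ∠ ≈ 89.87°
pole (1 + j2273·0.0005) = 1 + j1.1365 → |·| ≈ 1.5138, ∠ ≈ 48.66°
∠H = (89.37° + 83.72°) − (89.87° + 48.66°) = 34.56°

34.6°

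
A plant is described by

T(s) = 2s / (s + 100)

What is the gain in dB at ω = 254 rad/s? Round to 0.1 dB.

5.4 dB

At s = jω = j254:
zero at origin: s = j254 → |·| = 254, ∠ = 90.00°
pole (s+100): 100 + j254 → |·| = √(100²+254²) = √74516 ≈ 272.98, ∠ = arctan(254/100) ≈ 68.51°
|T| = 2 · 254 / 272.98 ≈ 1.8609
Gain = 20 log₁₀(1.8609) ≈ 5.39 dB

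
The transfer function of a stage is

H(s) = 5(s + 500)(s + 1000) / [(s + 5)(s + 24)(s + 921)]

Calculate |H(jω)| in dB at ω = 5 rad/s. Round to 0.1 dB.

At s = jω = j5:
zero (s+500): 500 + j5 → |·| = √(500²+5²) = √250025 ≈ 500.02, ∠ = arctan(5/500) ≈ 0.57°
zero (s+1000): 1000 + j5 → |·| = √(1000²+5²) = √1000025 ≈ 1000, ∠ = arctan(5/1000) ≈ 0.29°
pole (s+5): 5 + j5 → |·| = √(5²+5²) = √50 ≈ 7.0711, ∠ = arctan(5/5) ≈ 45.00°
pole (s+24): 24 + j5 → |·| = √(24²+5²) = √601 ≈ 24.515, ∠ = arctan(5/24) ≈ 11.77°
pole (s+921): 921 + j5 → |·| = √(921²+5²) = √848266 ≈ 921.01, ∠ = arctan(5/921) ≈ 0.31°
|H| = 5 · 5.0002e+05 / 1.5966e+05 ≈ 15.659
Gain = 20 log₁₀(15.659) ≈ 23.90 dB

23.9 dB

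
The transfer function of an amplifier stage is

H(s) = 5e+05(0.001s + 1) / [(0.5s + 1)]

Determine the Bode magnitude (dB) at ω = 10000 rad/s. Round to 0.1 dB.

At ω = 10000 rad/s:
zero (1 + j10000·0.001) = 1 + j10 → |·| ≈ 10.05, ∠ ≈ 84.29°
pole (1 + j10000·0.5) = 1 + j5000 → |·| ≈ 5000, ∠ ≈ 89.99°
|H| = 5e+05 · 10.05 / (5000) ≈ 1005
Gain = 20 log₁₀(1005) ≈ 60.04 dB

60.0 dB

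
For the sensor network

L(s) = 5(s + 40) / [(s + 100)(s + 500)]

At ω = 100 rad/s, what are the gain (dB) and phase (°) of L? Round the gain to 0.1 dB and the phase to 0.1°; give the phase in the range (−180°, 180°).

-42.5 dB, 11.9°

At s = jω = j100:
zero (s+40): 40 + j100 → |·| = √(40²+100²) = √11600 ≈ 107.7, ∠ = arctan(100/40) ≈ 68.20°
pole (s+100): 100 + j100 → |·| = √(100²+100²) = √20000 ≈ 141.42, ∠ = arctan(100/100) ≈ 45.00°
pole (s+500): 500 + j100 → |·| = √(500²+100²) = √260000 ≈ 509.9, ∠ = arctan(100/500) ≈ 11.31°
|L| = 5 · 107.7 / 72110 ≈ 0.0074678
Gain = 20 log₁₀(0.0074678) ≈ -42.54 dB
∠L = 68.20° − 56.31° = 11.89°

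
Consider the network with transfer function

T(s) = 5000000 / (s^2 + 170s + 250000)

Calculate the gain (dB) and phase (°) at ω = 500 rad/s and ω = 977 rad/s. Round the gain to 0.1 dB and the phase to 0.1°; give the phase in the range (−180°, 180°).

At s = jω = j500:
quadratic: (j500)² + 170·j500 + 250000 = 0 + j85000 → |·| ≈ 85000, ∠ ≈ 90.00°
|T| = 5000000 / 85000 ≈ 58.824
Gain = 20 log₁₀(58.824) ≈ 35.39 dB
∠T = 0.00° − 90.00° = -90.00°

At s = jω = j977:
quadratic: (j977)² + 170·j977 + 250000 = -704529 + j166090 → |·| ≈ 7.2384e+05, ∠ ≈ 166.73°
|T| = 5000000 / 7.2384e+05 ≈ 6.9076
Gain = 20 log₁₀(6.9076) ≈ 16.79 dB
∠T = 0.00° − 166.73° = -166.73°

ω = 500: 35.4 dB, -90.0°; ω = 977: 16.8 dB, -166.7°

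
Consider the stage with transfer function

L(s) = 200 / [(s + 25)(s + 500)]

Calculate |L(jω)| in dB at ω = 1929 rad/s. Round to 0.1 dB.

At s = jω = j1929:
pole (s+25): 25 + j1929 → |·| = √(25²+1929²) = √3721666 ≈ 1929.2, ∠ = arctan(1929/25) ≈ 89.26°
pole (s+500): 500 + j1929 → |·| = √(500²+1929²) = √3971041 ≈ 1992.7, ∠ = arctan(1929/500) ≈ 75.47°
|L| = 200 / 3.8443e+06 ≈ 5.2025e-05
Gain = 20 log₁₀(5.2025e-05) ≈ -85.68 dB

-85.7 dB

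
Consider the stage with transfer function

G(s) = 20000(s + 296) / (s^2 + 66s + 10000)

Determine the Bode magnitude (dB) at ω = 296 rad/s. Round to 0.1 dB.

40.4 dB

At s = jω = j296:
zero (s+296): 296 + j296 → |·| = √(296²+296²) = √175232 ≈ 418.61, ∠ = arctan(296/296) ≈ 45.00°
quadratic: (j296)² + 66·j296 + 10000 = -77616 + j19536 → |·| ≈ 80037, ∠ ≈ 165.87°
|G| = 20000 · 418.61 / 80037 ≈ 104.6
Gain = 20 log₁₀(104.6) ≈ 40.39 dB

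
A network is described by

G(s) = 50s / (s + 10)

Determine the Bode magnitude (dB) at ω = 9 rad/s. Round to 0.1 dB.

At s = jω = j9:
zero at origin: s = j9 → |·| = 9, ∠ = 90.00°
pole (s+10): 10 + j9 → |·| = √(10²+9²) = √181 ≈ 13.454, ∠ = arctan(9/10) ≈ 41.99°
|G| = 50 · 9 / 13.454 ≈ 33.447
Gain = 20 log₁₀(33.447) ≈ 30.49 dB

30.5 dB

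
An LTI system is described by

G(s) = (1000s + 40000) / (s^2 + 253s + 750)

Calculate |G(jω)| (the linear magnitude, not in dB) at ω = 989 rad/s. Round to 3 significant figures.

0.981

Substitute s = j989:
Numerator: 1000(j989) + 40000 = 40000 + j989000
Denominator: (j989)^2 + 253(j989) + 750 = -977371 + j250217
|N| = √(40000² + 989000²) ≈ 9.8981e+05, ∠N ≈ 87.68°
|D| = √(977371² + 250217²) ≈ 1.0089e+06, ∠D ≈ 165.64°
|G| = 9.8981e+05 / 1.0089e+06 ≈ 0.98108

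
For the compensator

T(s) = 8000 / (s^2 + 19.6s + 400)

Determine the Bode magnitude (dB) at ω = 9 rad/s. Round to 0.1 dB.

At s = jω = j9:
quadratic: (j9)² + 19.6·j9 + 400 = 319 + j176.4 → |·| ≈ 364.52, ∠ ≈ 28.94°
|T| = 8000 / 364.52 ≈ 21.947
Gain = 20 log₁₀(21.947) ≈ 26.83 dB

26.8 dB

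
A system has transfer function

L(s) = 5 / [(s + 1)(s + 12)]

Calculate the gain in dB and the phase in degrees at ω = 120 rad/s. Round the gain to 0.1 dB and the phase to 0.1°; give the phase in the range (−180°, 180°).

-69.2 dB, -173.8°

At s = jω = j120:
pole (s+1): 1 + j120 → |·| = √(1²+120²) = √14401 ≈ 120, ∠ = arctan(120/1) ≈ 89.52°
pole (s+12): 12 + j120 → |·| = √(12²+120²) = √14544 ≈ 120.6, ∠ = arctan(120/12) ≈ 84.29°
|L| = 5 / 14472 ≈ 0.00034549
Gain = 20 log₁₀(0.00034549) ≈ -69.23 dB
∠L = 0.00° − 173.81° = -173.81°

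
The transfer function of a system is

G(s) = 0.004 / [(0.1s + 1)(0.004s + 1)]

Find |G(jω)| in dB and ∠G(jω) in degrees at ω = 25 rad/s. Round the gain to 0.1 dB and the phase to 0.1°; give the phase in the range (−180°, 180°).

At ω = 25 rad/s:
pole (1 + j25·0.1) = 1 + j2.5 → |·| ≈ 2.6926, ∠ ≈ 68.20°
pole (1 + j25·0.004) = 1 + j0.1 → |·| ≈ 1.005, ∠ ≈ 5.71°
|G| = 0.004 · 1 / (2.6926 · 1.005) ≈ 0.0014782
Gain = 20 log₁₀(0.0014782) ≈ -56.61 dB
∠G = (0°) − (68.20° + 5.71°) = -73.91°

-56.6 dB, -73.9°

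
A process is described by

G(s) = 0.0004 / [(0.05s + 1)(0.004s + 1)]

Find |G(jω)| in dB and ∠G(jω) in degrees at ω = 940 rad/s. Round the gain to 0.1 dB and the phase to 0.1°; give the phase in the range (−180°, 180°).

-113.2 dB, -163.9°

At ω = 940 rad/s:
pole (1 + j940·0.05) = 1 + j47 → |·| ≈ 47.011, ∠ ≈ 88.78°
pole (1 + j940·0.004) = 1 + j3.76 → |·| ≈ 3.8907, ∠ ≈ 75.11°
|G| = 0.0004 · 1 / (47.011 · 3.8907) ≈ 2.1869e-06
Gain = 20 log₁₀(2.1869e-06) ≈ -113.20 dB
∠G = (0°) − (88.78° + 75.11°) = -163.89°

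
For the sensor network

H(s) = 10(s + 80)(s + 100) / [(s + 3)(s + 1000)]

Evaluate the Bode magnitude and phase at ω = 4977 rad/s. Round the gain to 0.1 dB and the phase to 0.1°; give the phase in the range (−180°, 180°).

19.8 dB, 9.3°

At s = jω = j4977:
zero (s+80): 80 + j4977 → |·| = √(80²+4977²) = √24776929 ≈ 4977.6, ∠ = arctan(4977/80) ≈ 89.08°
zero (s+100): 100 + j4977 → |·| = √(100²+4977²) = √24780529 ≈ 4978, ∠ = arctan(4977/100) ≈ 88.85°
pole (s+3): 3 + j4977 → |·| = √(3²+4977²) = √24770538 ≈ 4977, ∠ = arctan(4977/3) ≈ 89.97°
pole (s+1000): 1000 + j4977 → |·| = √(1000²+4977²) = √25770529 ≈ 5076.5, ∠ = arctan(4977/1000) ≈ 78.64°
|H| = 10 · 2.4778e+07 / 2.5266e+07 ≈ 9.8069
Gain = 20 log₁₀(9.8069) ≈ 19.83 dB
∠H = 177.93° − 168.61° = 9.32°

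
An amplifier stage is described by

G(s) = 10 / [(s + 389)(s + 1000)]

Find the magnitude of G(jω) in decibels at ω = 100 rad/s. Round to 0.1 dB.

-92.1 dB

At s = jω = j100:
pole (s+389): 389 + j100 → |·| = √(389²+100²) = √161321 ≈ 401.65, ∠ = arctan(100/389) ≈ 14.42°
pole (s+1000): 1000 + j100 → |·| = √(1000²+100²) = √1010000 ≈ 1005, ∠ = arctan(100/1000) ≈ 5.71°
|G| = 10 / 4.0366e+05 ≈ 2.4773e-05
Gain = 20 log₁₀(2.4773e-05) ≈ -92.12 dB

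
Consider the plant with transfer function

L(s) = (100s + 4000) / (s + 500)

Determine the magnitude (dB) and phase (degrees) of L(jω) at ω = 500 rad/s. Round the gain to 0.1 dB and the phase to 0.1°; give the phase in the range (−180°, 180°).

Substitute s = j500:
Numerator: 100(j500) + 4000 = 4000 + j50000
Denominator: (j500) + 500 = 500 + j500
|N| = √(4000² + 50000²) ≈ 50160, ∠N ≈ 85.43°
|D| = √(500² + 500²) ≈ 707.11, ∠D ≈ 45.00°
|L| = 50160 / 707.11 ≈ 70.937
Gain = 20 log₁₀(70.937) ≈ 37.02 dB
∠L = 85.43° − 45.00° = 40.43°

37.0 dB, 40.4°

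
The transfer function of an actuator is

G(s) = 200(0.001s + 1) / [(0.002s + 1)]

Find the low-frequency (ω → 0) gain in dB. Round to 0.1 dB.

G(0) = 200 · 1 / 1 = 200
20 log₁₀(200) ≈ 46.02 dB

46.0 dB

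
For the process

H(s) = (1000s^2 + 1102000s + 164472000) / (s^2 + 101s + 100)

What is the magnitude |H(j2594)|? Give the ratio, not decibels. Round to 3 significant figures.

1.06e+03

Substitute s = j2594:
Numerator: 1000(j2594)^2 + 1102000(j2594) + 164472000 = -6564364000 + j2858588000
Denominator: (j2594)^2 + 101(j2594) + 100 = -6728736 + j261994
|N| = √(6564364000² + 2858588000²) ≈ 7.1598e+09, ∠N ≈ 156.47°
|D| = √(6728736² + 261994²) ≈ 6.7338e+06, ∠D ≈ 177.77°
|H| = 7.1598e+09 / 6.7338e+06 ≈ 1063.3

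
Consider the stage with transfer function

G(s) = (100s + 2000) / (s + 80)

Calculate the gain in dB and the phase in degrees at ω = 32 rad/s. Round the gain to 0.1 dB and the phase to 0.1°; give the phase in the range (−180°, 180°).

32.8 dB, 36.2°

Substitute s = j32:
Numerator: 100(j32) + 2000 = 2000 + j3200
Denominator: (j32) + 80 = 80 + j32
|N| = √(2000² + 3200²) ≈ 3773.6, ∠N ≈ 57.99°
|D| = √(80² + 32²) ≈ 86.163, ∠D ≈ 21.80°
|G| = 3773.6 / 86.163 ≈ 43.796
Gain = 20 log₁₀(43.796) ≈ 32.83 dB
∠G = 57.99° − 21.80° = 36.19°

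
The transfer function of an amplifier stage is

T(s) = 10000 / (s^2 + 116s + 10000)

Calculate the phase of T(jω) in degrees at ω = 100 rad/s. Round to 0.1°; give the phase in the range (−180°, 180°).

-90.0°

At s = jω = j100:
quadratic: (j100)² + 116·j100 + 10000 = 0 + j11600 → |·| ≈ 11600, ∠ ≈ 90.00°
∠T = 0.00° − 90.00° = -90.00°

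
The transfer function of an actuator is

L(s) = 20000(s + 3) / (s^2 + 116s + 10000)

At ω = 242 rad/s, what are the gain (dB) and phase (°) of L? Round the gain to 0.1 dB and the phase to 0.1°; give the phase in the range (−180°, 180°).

At s = jω = j242:
zero (s+3): 3 + j242 → |·| = √(3²+242²) = √58573 ≈ 242.02, ∠ = arctan(242/3) ≈ 89.29°
quadratic: (j242)² + 116·j242 + 10000 = -48564 + j28072 → |·| ≈ 56094, ∠ ≈ 149.97°
|L| = 20000 · 242.02 / 56094 ≈ 86.291
Gain = 20 log₁₀(86.291) ≈ 38.72 dB
∠L = 89.29° − 149.97° = -60.68°

38.7 dB, -60.7°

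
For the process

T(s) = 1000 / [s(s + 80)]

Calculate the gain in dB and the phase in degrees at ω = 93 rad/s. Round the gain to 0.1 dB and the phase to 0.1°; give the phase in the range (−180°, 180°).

At s = jω = j93:
pole (s+80): 80 + j93 → |·| = √(80²+93²) = √15049 ≈ 122.67, ∠ = arctan(93/80) ≈ 49.30°
pole at origin: |s| = 93, ∠ = 90.00° (in denominator)
|T| = 1000 / 11408 ≈ 0.087658
Gain = 20 log₁₀(0.087658) ≈ -21.14 dB
∠T = 0.00° − 139.30° = -139.30°

-21.1 dB, -139.3°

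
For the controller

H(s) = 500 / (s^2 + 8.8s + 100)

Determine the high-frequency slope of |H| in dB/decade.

-40 dB/decade

Each pole contributes −20 dB/decade at high frequency; each zero contributes +20 dB/decade.
Net: 0 zero(s) − 2 pole(s) → -40 dB/decade.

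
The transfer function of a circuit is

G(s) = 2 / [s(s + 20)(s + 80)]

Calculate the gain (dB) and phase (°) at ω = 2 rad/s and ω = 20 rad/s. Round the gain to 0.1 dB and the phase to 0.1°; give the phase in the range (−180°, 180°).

At s = jω = j2:
pole (s+20): 20 + j2 → |·| = √(20²+2²) = √404 ≈ 20.1, ∠ = arctan(2/20) ≈ 5.71°
pole (s+80): 80 + j2 → |·| = √(80²+2²) = √6404 ≈ 80.025, ∠ = arctan(2/80) ≈ 1.43°
pole at origin: |s| = 2, ∠ = 90.00° (in denominator)
|G| = 2 / 3217 ≈ 0.0006217
Gain = 20 log₁₀(0.0006217) ≈ -64.13 dB
∠G = 0.00° − 97.14° = -97.14°

At s = jω = j20:
pole (s+20): 20 + j20 → |·| = √(20²+20²) = √800 ≈ 28.284, ∠ = arctan(20/20) ≈ 45.00°
pole (s+80): 80 + j20 → |·| = √(80²+20²) = √6800 ≈ 82.462, ∠ = arctan(20/80) ≈ 14.04°
pole at origin: |s| = 20, ∠ = 90.00° (in denominator)
|G| = 2 / 46647 ≈ 4.2875e-05
Gain = 20 log₁₀(4.2875e-05) ≈ -87.36 dB
∠G = 0.00° − 149.04° = -149.04°

ω = 2: -64.1 dB, -97.1°; ω = 20: -87.4 dB, -149.0°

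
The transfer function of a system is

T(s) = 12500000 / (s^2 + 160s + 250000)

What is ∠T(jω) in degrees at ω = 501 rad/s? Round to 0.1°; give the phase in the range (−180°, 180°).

-90.7°

At s = jω = j501:
quadratic: (j501)² + 160·j501 + 250000 = -1001 + j80160 → |·| ≈ 80166, ∠ ≈ 90.72°
∠T = 0.00° − 90.72° = -90.72°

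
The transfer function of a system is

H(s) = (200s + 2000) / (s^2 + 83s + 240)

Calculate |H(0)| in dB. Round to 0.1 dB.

18.4 dB

H(0) = 2000 / 240 ≈ 8.3333
20 log₁₀(8.3333) ≈ 18.42 dB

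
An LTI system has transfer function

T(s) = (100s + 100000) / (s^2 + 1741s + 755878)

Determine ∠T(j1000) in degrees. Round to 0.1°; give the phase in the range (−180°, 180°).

Substitute s = j1000:
Numerator: 100(j1000) + 100000 = 100000 + j100000
Denominator: (j1000)^2 + 1741(j1000) + 755878 = -244122 + j1741000
|N| = √(100000² + 100000²) ≈ 1.4142e+05, ∠N ≈ 45.00°
|D| = √(244122² + 1741000²) ≈ 1.758e+06, ∠D ≈ 97.98°
∠T = 45.00° − 97.98° = -52.98°

-53.0°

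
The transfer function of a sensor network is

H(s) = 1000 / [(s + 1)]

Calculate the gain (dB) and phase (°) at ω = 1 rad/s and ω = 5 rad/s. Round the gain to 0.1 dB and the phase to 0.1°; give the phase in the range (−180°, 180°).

At ω = 1 rad/s:
pole (1 + j1·1) = 1 + j1 → |·| ≈ 1.4142, ∠ ≈ 45.00°
|H| = 1000 · 1 / (1.4142) ≈ 707.11
Gain = 20 log₁₀(707.11) ≈ 56.99 dB
∠H = (0°) − (45.00°) = -45.00°

At ω = 5 rad/s:
pole (1 + j5·1) = 1 + j5 → |·| ≈ 5.099, ∠ ≈ 78.69°
|H| = 1000 · 1 / (5.099) ≈ 196.12
Gain = 20 log₁₀(196.12) ≈ 45.85 dB
∠H = (0°) − (78.69°) = -78.69°

ω = 1: 57.0 dB, -45.0°; ω = 5: 45.9 dB, -78.7°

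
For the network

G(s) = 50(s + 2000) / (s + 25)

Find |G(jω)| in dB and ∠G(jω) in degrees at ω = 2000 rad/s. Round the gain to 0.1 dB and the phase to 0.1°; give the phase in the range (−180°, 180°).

37.0 dB, -44.3°

At s = jω = j2000:
zero (s+2000): 2000 + j2000 → |·| = √(2000²+2000²) = √8000000 ≈ 2828.4, ∠ = arctan(2000/2000) ≈ 45.00°
pole (s+25): 25 + j2000 → |·| = √(25²+2000²) = √4000625 ≈ 2000.2, ∠ = arctan(2000/25) ≈ 89.28°
|G| = 50 · 2828.4 / 2000.2 ≈ 70.703
Gain = 20 log₁₀(70.703) ≈ 36.99 dB
∠G = 45.00° − 89.28° = -44.28°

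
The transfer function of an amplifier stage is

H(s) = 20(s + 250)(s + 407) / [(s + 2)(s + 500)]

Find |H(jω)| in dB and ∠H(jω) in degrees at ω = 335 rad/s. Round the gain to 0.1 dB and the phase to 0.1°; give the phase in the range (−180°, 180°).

At s = jω = j335:
zero (s+250): 250 + j335 → |·| = √(250²+335²) = √174725 ≈ 418, ∠ = arctan(335/250) ≈ 53.27°
zero (s+407): 407 + j335 → |·| = √(407²+335²) = √277874 ≈ 527.14, ∠ = arctan(335/407) ≈ 39.46°
pole (s+2): 2 + j335 → |·| = √(2²+335²) = √112229 ≈ 335.01, ∠ = arctan(335/2) ≈ 89.66°
pole (s+500): 500 + j335 → |·| = √(500²+335²) = √362225 ≈ 601.85, ∠ = arctan(335/500) ≈ 33.82°
|H| = 20 · 2.2034e+05 / 2.0163e+05 ≈ 21.856
Gain = 20 log₁₀(21.856) ≈ 26.79 dB
∠H = 92.73° − 123.48° = -30.75°

26.8 dB, -30.8°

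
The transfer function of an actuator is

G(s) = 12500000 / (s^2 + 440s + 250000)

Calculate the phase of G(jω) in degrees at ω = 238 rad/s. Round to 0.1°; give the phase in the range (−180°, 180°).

-28.4°

At s = jω = j238:
quadratic: (j238)² + 440·j238 + 250000 = 193356 + j104720 → |·| ≈ 2.1989e+05, ∠ ≈ 28.44°
∠G = 0.00° − 28.44° = -28.44°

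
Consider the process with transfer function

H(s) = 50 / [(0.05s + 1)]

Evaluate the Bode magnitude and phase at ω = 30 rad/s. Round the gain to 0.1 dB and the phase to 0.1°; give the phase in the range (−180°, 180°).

At ω = 30 rad/s:
pole (1 + j30·0.05) = 1 + j1.5 → |·| ≈ 1.8028, ∠ ≈ 56.31°
|H| = 50 · 1 / (1.8028) ≈ 27.735
Gain = 20 log₁₀(27.735) ≈ 28.86 dB
∠H = (0°) − (56.31°) = -56.31°

28.9 dB, -56.3°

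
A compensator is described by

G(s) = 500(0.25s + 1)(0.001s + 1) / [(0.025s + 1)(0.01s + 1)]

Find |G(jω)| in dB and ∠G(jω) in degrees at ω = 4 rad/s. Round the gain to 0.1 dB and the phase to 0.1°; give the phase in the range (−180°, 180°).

At ω = 4 rad/s:
zero (1 + j4·0.25) = 1 + j1 → |·| ≈ 1.4142, ∠ ≈ 45.00°
zero (1 + j4·0.001) = 1 + j0.004 → |·| ≈ 1, ∠ ≈ 0.23°
pole (1 + j4·0.025) = 1 + j0.1 → |·| ≈ 1.005, ∠ ≈ 5.71°
pole (1 + j4·0.01) = 1 + j0.04 → |·| ≈ 1.0008, ∠ ≈ 2.29°
|G| = 500 · 1.4142 · 1 / (1.005 · 1.0008) ≈ 703.02
Gain = 20 log₁₀(703.02) ≈ 56.94 dB
∠G = (45.00° + 0.23°) − (5.71° + 2.29°) = 37.23°

56.9 dB, 37.2°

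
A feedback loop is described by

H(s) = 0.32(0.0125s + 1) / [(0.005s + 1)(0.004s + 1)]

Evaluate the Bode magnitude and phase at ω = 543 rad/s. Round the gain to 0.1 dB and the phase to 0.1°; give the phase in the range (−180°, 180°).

-10.0 dB, -53.4°

At ω = 543 rad/s:
zero (1 + j543·0.0125) = 1 + j6.7875 → |·| ≈ 6.8608, ∠ ≈ 81.62°
pole (1 + j543·0.005) = 1 + j2.715 → |·| ≈ 2.8933, ∠ ≈ 69.78°
pole (1 + j543·0.004) = 1 + j2.172 → |·| ≈ 2.3911, ∠ ≈ 65.28°
|H| = 0.32 · 6.8608 / (2.8933 · 2.3911) ≈ 0.31735
Gain = 20 log₁₀(0.31735) ≈ -9.97 dB
∠H = (81.62°) − (69.78° + 65.28°) = -53.44°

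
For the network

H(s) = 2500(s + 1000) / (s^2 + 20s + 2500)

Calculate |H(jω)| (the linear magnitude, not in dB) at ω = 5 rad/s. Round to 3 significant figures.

1.01e+03

At s = jω = j5:
zero (s+1000): 1000 + j5 → |·| = √(1000²+5²) = √1000025 ≈ 1000, ∠ = arctan(5/1000) ≈ 0.29°
quadratic: (j5)² + 20·j5 + 2500 = 2475 + j100 → |·| ≈ 2477, ∠ ≈ 2.31°
|H| = 2500 · 1000 / 2477 ≈ 1009.3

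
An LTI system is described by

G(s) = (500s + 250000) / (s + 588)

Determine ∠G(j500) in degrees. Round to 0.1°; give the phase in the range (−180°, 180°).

Substitute s = j500:
Numerator: 500(j500) + 250000 = 250000 + j250000
Denominator: (j500) + 588 = 588 + j500
|N| = √(250000² + 250000²) ≈ 3.5355e+05, ∠N ≈ 45.00°
|D| = √(588² + 500²) ≈ 771.84, ∠D ≈ 40.38°
∠G = 45.00° − 40.38° = 4.62°

4.6°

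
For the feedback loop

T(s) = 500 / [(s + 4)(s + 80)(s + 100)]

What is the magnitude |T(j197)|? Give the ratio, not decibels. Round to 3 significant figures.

5.40e-05

At s = jω = j197:
pole (s+4): 4 + j197 → |·| = √(4²+197²) = √38825 ≈ 197.04, ∠ = arctan(197/4) ≈ 88.84°
pole (s+80): 80 + j197 → |·| = √(80²+197²) = √45209 ≈ 212.62, ∠ = arctan(197/80) ≈ 67.90°
pole (s+100): 100 + j197 → |·| = √(100²+197²) = √48809 ≈ 220.93, ∠ = arctan(197/100) ≈ 63.09°
|T| = 500 / 9.2558e+06 ≈ 5.402e-05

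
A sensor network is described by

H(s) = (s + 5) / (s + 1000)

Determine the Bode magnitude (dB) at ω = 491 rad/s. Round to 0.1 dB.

-7.1 dB

At s = jω = j491:
zero (s+5): 5 + j491 → |·| = √(5²+491²) = √241106 ≈ 491.03, ∠ = arctan(491/5) ≈ 89.42°
pole (s+1000): 1000 + j491 → |·| = √(1000²+491²) = √1241081 ≈ 1114, ∠ = arctan(491/1000) ≈ 26.15°
|H| = 1 · 491.03 / 1114 ≈ 0.44078
Gain = 20 log₁₀(0.44078) ≈ -7.12 dB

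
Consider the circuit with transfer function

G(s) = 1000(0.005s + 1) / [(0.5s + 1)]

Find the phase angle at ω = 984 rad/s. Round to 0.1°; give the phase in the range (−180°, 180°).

-11.4°

At ω = 984 rad/s:
zero (1 + j984·0.005) = 1 + j4.92 → |·| ≈ 5.0206, ∠ ≈ 78.51°
pole (1 + j984·0.5) = 1 + j492 → |·| ≈ 492, ∠ ≈ 89.88°
∠G = (78.51°) − (89.88°) = -11.37°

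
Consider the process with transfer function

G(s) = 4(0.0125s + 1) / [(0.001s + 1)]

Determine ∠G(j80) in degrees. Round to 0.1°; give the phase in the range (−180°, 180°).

At ω = 80 rad/s:
zero (1 + j80·0.0125) = 1 + j1 → |·| ≈ 1.4142, ∠ ≈ 45.00°
pole (1 + j80·0.001) = 1 + j0.08 → |·| ≈ 1.0032, ∠ ≈ 4.57°
∠G = (45.00°) − (4.57°) = 40.43°

40.4°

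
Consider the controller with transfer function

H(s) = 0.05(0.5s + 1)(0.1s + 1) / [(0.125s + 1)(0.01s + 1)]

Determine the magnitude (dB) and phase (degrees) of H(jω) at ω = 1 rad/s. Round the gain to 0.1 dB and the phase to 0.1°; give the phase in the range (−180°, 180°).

At ω = 1 rad/s:
zero (1 + j1·0.5) = 1 + j0.5 → |·| ≈ 1.118, ∠ ≈ 26.57°
zero (1 + j1·0.1) = 1 + j0.1 → |·| ≈ 1.005, ∠ ≈ 5.71°
pole (1 + j1·0.125) = 1 + j0.125 → |·| ≈ 1.0078, ∠ ≈ 7.13°
pole (1 + j1·0.01) = 1 + j0.01 → |·| ≈ 1, ∠ ≈ 0.57°
|H| = 0.05 · 1.118 · 1.005 / (1.0078 · 1) ≈ 0.055745
Gain = 20 log₁₀(0.055745) ≈ -25.08 dB
∠H = (26.57° + 5.71°) − (7.13° + 0.57°) = 24.58°

-25.1 dB, 24.6°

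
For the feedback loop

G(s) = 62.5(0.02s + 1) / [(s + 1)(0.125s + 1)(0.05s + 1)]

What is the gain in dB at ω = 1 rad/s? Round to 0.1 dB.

32.8 dB

At ω = 1 rad/s:
zero (1 + j1·0.02) = 1 + j0.02 → |·| ≈ 1.0002, ∠ ≈ 1.15°
pole (1 + j1·1) = 1 + j1 → |·| ≈ 1.4142, ∠ ≈ 45.00°
pole (1 + j1·0.125) = 1 + j0.125 → |·| ≈ 1.0078, ∠ ≈ 7.13°
pole (1 + j1·0.05) = 1 + j0.05 → |·| ≈ 1.0012, ∠ ≈ 2.86°
|G| = 62.5 · 1.0002 / (1.4142 · 1.0078 · 1.0012) ≈ 43.809
Gain = 20 log₁₀(43.809) ≈ 32.83 dB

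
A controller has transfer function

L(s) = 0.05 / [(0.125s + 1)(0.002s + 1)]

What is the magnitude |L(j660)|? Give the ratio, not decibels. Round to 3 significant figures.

0.000366

At ω = 660 rad/s:
pole (1 + j660·0.125) = 1 + j82.5 → |·| ≈ 82.506, ∠ ≈ 89.31°
pole (1 + j660·0.002) = 1 + j1.32 → |·| ≈ 1.656, ∠ ≈ 52.85°
|L| = 0.05 · 1 / (82.506 · 1.656) ≈ 0.00036595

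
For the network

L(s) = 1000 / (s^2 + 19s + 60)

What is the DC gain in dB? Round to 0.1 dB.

L(0) = 1000 / 60 ≈ 16.667
20 log₁₀(16.667) ≈ 24.44 dB

24.4 dB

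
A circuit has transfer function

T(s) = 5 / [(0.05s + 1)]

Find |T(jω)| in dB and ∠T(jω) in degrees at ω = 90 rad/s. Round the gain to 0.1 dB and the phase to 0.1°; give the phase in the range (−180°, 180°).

At ω = 90 rad/s:
pole (1 + j90·0.05) = 1 + j4.5 → |·| ≈ 4.6098, ∠ ≈ 77.47°
|T| = 5 · 1 / (4.6098) ≈ 1.0846
Gain = 20 log₁₀(1.0846) ≈ 0.71 dB
∠T = (0°) − (77.47°) = -77.47°

0.7 dB, -77.5°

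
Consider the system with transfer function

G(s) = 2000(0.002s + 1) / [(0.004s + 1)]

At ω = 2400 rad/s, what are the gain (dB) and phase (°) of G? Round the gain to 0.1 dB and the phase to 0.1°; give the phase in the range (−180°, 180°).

At ω = 2400 rad/s:
zero (1 + j2400·0.002) = 1 + j4.8 → |·| ≈ 4.9031, ∠ ≈ 78.23°
pole (1 + j2400·0.004) = 1 + j9.6 → |·| ≈ 9.6519, ∠ ≈ 84.05°
|G| = 2000 · 4.9031 / (9.6519) ≈ 1016
Gain = 20 log₁₀(1016) ≈ 60.14 dB
∠G = (78.23°) − (84.05°) = -5.82°

60.1 dB, -5.8°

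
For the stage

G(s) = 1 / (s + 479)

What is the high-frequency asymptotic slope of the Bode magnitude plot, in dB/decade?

-20 dB/decade

Each pole contributes −20 dB/decade at high frequency; each zero contributes +20 dB/decade.
Net: 0 zero(s) − 1 pole(s) → -20 dB/decade.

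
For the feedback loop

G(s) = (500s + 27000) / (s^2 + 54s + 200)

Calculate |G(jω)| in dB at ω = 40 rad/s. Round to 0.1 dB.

Substitute s = j40:
Numerator: 500(j40) + 27000 = 27000 + j20000
Denominator: (j40)^2 + 54(j40) + 200 = -1400 + j2160
|N| = √(27000² + 20000²) ≈ 33601, ∠N ≈ 36.53°
|D| = √(1400² + 2160²) ≈ 2574, ∠D ≈ 122.95°
|G| = 33601 / 2574 ≈ 13.054
Gain = 20 log₁₀(13.054) ≈ 22.31 dB

22.3 dB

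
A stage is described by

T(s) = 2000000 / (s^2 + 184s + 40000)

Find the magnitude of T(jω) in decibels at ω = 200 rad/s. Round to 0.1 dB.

At s = jω = j200:
quadratic: (j200)² + 184·j200 + 40000 = 0 + j36800 → |·| ≈ 36800, ∠ ≈ 90.00°
|T| = 2000000 / 36800 ≈ 54.348
Gain = 20 log₁₀(54.348) ≈ 34.70 dB

34.7 dB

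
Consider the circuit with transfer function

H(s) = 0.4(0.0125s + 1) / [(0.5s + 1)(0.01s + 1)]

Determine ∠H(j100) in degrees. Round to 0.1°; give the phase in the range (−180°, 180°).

At ω = 100 rad/s:
zero (1 + j100·0.0125) = 1 + j1.25 → |·| ≈ 1.6008, ∠ ≈ 51.34°
pole (1 + j100·0.5) = 1 + j50 → |·| ≈ 50.01, ∠ ≈ 88.85°
pole (1 + j100·0.01) = 1 + j1 → |·| ≈ 1.4142, ∠ ≈ 45.00°
∠H = (51.34°) − (88.85° + 45.00°) = -82.51°

-82.5°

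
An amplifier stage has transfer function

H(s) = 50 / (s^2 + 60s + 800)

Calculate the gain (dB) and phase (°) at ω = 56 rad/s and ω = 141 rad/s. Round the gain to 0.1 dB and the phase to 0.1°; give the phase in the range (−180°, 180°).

Substitute s = j56:
Numerator: 50 = 50 + j0
Denominator: (j56)^2 + 60(j56) + 800 = -2336 + j3360
|N| = √(50² + 0²) ≈ 50, ∠N ≈ 0.00°
|D| = √(2336² + 3360²) ≈ 4092.2, ∠D ≈ 124.81°
|H| = 50 / 4092.2 ≈ 0.012218
Gain = 20 log₁₀(0.012218) ≈ -38.26 dB
∠H = 0.00° − 124.81° = -124.81°

Substitute s = j141:
Numerator: 50 = 50 + j0
Denominator: (j141)^2 + 60(j141) + 800 = -19081 + j8460
|N| = √(50² + 0²) ≈ 50, ∠N ≈ 0.00°
|D| = √(19081² + 8460²) ≈ 20872, ∠D ≈ 156.09°
|H| = 50 / 20872 ≈ 0.0023956
Gain = 20 log₁₀(0.0023956) ≈ -52.41 dB
∠H = 0.00° − 156.09° = -156.09°

ω = 56: -38.3 dB, -124.8°; ω = 141: -52.4 dB, -156.1°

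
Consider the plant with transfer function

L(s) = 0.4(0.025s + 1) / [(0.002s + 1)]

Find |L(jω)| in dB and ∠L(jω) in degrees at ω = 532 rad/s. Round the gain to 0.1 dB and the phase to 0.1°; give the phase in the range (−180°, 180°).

11.3 dB, 38.9°

At ω = 532 rad/s:
zero (1 + j532·0.025) = 1 + j13.3 → |·| ≈ 13.338, ∠ ≈ 85.70°
pole (1 + j532·0.002) = 1 + j1.064 → |·| ≈ 1.4602, ∠ ≈ 46.78°
|L| = 0.4 · 13.338 / (1.4602) ≈ 3.6537
Gain = 20 log₁₀(3.6537) ≈ 11.25 dB
∠L = (85.70°) − (46.78°) = 38.92°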